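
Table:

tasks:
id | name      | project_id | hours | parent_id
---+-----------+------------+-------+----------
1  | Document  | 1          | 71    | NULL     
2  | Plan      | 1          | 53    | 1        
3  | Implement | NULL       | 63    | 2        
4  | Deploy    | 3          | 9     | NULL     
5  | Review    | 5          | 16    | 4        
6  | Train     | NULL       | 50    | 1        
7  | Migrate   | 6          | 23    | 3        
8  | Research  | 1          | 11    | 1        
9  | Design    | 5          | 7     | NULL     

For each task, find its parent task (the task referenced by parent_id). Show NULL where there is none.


This is a self-join: tasks is joined to a second copy of itself, matching each row's parent_id to another row's id. Use LEFT JOIN so rows with parent_id=NULL are kept.
  - task 1 (Document): parent_id=NULL -> NULL
  - task 2 (Plan): parent_id=1 -> Document
  - task 3 (Implement): parent_id=2 -> Plan
  - task 4 (Deploy): parent_id=NULL -> NULL
  - task 5 (Review): parent_id=4 -> Deploy
  - task 6 (Train): parent_id=1 -> Document
  - task 7 (Migrate): parent_id=3 -> Implement
  - task 8 (Research): parent_id=1 -> Document
  - task 9 (Design): parent_id=NULL -> NULL

SQL:
SELECT a.name AS item, b.name AS parent
FROM tasks a
LEFT JOIN tasks b ON a.parent_id = b.id

Result:
item      | parent   
----------+----------
Document  | NULL     
Plan      | Document 
Implement | Plan     
Deploy    | NULL     
Review    | Deploy   
Train     | Document 
Migrate   | Implement
Research  | Document 
Design    | NULL     


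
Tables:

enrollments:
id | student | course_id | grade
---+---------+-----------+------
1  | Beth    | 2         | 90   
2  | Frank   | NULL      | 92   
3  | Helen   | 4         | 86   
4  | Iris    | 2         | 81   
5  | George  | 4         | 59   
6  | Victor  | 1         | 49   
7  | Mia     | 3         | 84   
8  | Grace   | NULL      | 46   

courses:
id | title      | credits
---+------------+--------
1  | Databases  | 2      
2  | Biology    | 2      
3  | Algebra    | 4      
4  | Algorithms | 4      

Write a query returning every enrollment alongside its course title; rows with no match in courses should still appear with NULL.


LEFT JOIN keeps every row from enrollments (the left table); where course_id has no match in courses, the course columns become NULL. Walk through each enrollment:
  - enrollment 1 (Beth): course_id=2 -> matches Biology
  - enrollment 2 (Frank): course_id=NULL, no match -> kept with NULL
  - enrollment 3 (Helen): course_id=4 -> matches Algorithms
  - enrollment 4 (Iris): course_id=2 -> matches Biology
  - enrollment 5 (George): course_id=4 -> matches Algorithms
  - enrollment 6 (Victor): course_id=1 -> matches Databases
  - enrollment 7 (Mia): course_id=3 -> matches Algebra
  - enrollment 8 (Grace): course_id=NULL, no match -> kept with NULL
All 8 rows appear; 2 have NULL course.

SQL:
SELECT a.student, b.title AS course
FROM enrollments a
LEFT JOIN courses b ON a.course_id = b.id

Result:
student | course    
--------+-----------
Beth    | Biology   
Frank   | NULL      
Helen   | Algorithms
Iris    | Biology   
George  | Algorithms
Victor  | Databases 
Mia     | Algebra   
Grace   | NULL      


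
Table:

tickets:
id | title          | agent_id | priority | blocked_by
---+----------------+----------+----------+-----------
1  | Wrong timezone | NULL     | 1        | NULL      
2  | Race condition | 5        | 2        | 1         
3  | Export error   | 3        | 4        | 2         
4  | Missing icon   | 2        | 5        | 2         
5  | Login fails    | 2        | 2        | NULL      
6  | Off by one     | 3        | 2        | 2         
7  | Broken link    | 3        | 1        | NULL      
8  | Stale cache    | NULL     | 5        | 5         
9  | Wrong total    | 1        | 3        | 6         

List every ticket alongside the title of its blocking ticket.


This is a self-join: tickets is joined to a second copy of itself, matching each row's blocked_by to another row's id. Use LEFT JOIN so rows with blocked_by=NULL are kept.
  - ticket 1 (Wrong timezone): blocked_by=NULL -> NULL
  - ticket 2 (Race condition): blocked_by=1 -> Wrong timezone
  - ticket 3 (Export error): blocked_by=2 -> Race condition
  - ticket 4 (Missing icon): blocked_by=2 -> Race condition
  - ticket 5 (Login fails): blocked_by=NULL -> NULL
  - ticket 6 (Off by one): blocked_by=2 -> Race condition
  - ticket 7 (Broken link): blocked_by=NULL -> NULL
  - ticket 8 (Stale cache): blocked_by=5 -> Login fails
  - ticket 9 (Wrong total): blocked_by=6 -> Off by one

SQL:
SELECT a.title AS item, b.title AS blocked_by
FROM tickets a
LEFT JOIN tickets b ON a.blocked_by = b.id

Result:
item           | blocked_by    
---------------+---------------
Wrong timezone | NULL          
Race condition | Wrong timezone
Export error   | Race condition
Missing icon   | Race condition
Login fails    | NULL          
Off by one     | Race condition
Broken link    | NULL          
Stale cache    | Login fails   
Wrong total    | Off by one    


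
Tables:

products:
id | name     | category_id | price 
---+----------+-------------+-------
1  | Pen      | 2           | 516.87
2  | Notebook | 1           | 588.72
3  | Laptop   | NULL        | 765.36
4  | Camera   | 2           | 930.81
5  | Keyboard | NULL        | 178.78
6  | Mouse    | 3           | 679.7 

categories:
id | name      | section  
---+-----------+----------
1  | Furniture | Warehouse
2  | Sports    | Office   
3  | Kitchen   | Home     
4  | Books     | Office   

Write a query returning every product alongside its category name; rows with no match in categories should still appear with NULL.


LEFT JOIN keeps every row from products (the left table); where category_id has no match in categories, the category columns become NULL. Walk through each product:
  - product 1 (Pen): category_id=2 -> matches Sports
  - product 2 (Notebook): category_id=1 -> matches Furniture
  - product 3 (Laptop): category_id=NULL, no match -> kept with NULL
  - product 4 (Camera): category_id=2 -> matches Sports
  - product 5 (Keyboard): category_id=NULL, no match -> kept with NULL
  - product 6 (Mouse): category_id=3 -> matches Kitchen
All 6 rows appear; 2 have NULL category.

SQL:
SELECT a.name, b.name AS category
FROM products a
LEFT JOIN categories b ON a.category_id = b.id

Result:
name     | category 
---------+----------
Pen      | Sports   
Notebook | Furniture
Laptop   | NULL     
Camera   | Sports   
Keyboard | NULL     
Mouse    | Kitchen  


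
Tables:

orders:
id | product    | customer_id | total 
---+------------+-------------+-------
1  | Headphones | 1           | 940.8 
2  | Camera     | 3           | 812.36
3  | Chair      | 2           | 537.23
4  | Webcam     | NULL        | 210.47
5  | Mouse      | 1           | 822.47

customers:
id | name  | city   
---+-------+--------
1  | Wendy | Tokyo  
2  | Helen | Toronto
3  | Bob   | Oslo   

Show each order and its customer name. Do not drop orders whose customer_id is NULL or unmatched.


LEFT JOIN keeps every row from orders (the left table); where customer_id has no match in customers, the customer columns become NULL. Walk through each order:
  - order 1 (Headphones): customer_id=1 -> matches Wendy
  - order 2 (Camera): customer_id=3 -> matches Bob
  - order 3 (Chair): customer_id=2 -> matches Helen
  - order 4 (Webcam): customer_id=NULL, no match -> kept with NULL
  - order 5 (Mouse): customer_id=1 -> matches Wendy
All 5 rows appear; 1 has NULL customer.

SQL:
SELECT a.product, b.name AS customer
FROM orders a
LEFT JOIN customers b ON a.customer_id = b.id

Result:
product    | customer
-----------+---------
Headphones | Wendy   
Camera     | Bob     
Chair      | Helen   
Webcam     | NULL    
Mouse      | Wendy   


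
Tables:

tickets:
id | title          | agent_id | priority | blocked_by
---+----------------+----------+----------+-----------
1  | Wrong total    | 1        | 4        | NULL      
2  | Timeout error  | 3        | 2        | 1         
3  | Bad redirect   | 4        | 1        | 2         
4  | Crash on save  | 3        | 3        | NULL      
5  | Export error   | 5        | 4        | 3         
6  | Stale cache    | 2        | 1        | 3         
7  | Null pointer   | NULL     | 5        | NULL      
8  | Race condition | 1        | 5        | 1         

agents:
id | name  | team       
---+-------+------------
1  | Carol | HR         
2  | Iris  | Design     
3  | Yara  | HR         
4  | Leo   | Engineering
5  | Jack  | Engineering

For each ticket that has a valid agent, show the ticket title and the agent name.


INNER JOIN keeps only tickets rows whose agent_id matches an id in agents. Walk through each ticket:
  - ticket 1 (Wrong total): agent_id=1 -> matches Carol
  - ticket 2 (Timeout error): agent_id=3 -> matches Yara
  - ticket 3 (Bad redirect): agent_id=4 -> matches Leo
  - ticket 4 (Crash on save): agent_id=3 -> matches Yara
  - ticket 5 (Export error): agent_id=5 -> matches Jack
  - ticket 6 (Stale cache): agent_id=2 -> matches Iris
  - ticket 7 (Null pointer): agent_id=NULL, no match -> dropped
  - ticket 8 (Race condition): agent_id=1 -> matches Carol
So 1 of 8 rows is dropped.

SQL:
SELECT a.title, b.name AS agent
FROM tickets a
INNER JOIN agents b ON a.agent_id = b.id

Result:
title          | agent
---------------+------
Wrong total    | Carol
Timeout error  | Yara 
Bad redirect   | Leo  
Crash on save  | Yara 
Export error   | Jack 
Stale cache    | Iris 
Race condition | Carol


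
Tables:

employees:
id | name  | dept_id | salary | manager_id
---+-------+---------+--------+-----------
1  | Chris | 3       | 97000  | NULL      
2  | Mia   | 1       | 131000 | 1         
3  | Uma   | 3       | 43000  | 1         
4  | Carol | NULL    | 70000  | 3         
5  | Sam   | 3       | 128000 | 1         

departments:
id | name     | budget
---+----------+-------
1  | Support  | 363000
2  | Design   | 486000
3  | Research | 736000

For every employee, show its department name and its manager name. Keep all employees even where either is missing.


Two LEFT JOINs from the same base table employees: one to departments via dept_id, one to employees itself via manager_id. Both are LEFT so every employee is preserved.
Match against departments:
  - employee 1 (Chris): dept_id=3 -> matches Research
  - employee 2 (Mia): dept_id=1 -> matches Support
  - employee 3 (Uma): dept_id=3 -> matches Research
  - employee 4 (Carol): dept_id=NULL, no match -> kept with NULL
  - employee 5 (Sam): dept_id=3 -> matches Research
Match against employees (self):
  - employee 1 (Chris): manager_id=NULL -> NULL
  - employee 2 (Mia): manager_id=1 -> Chris
  - employee 3 (Uma): manager_id=1 -> Chris
  - employee 4 (Carol): manager_id=3 -> Uma
  - employee 5 (Sam): manager_id=1 -> Chris

SQL:
SELECT a.name, b.name AS department, c.name AS manager
FROM employees a
LEFT JOIN departments b ON a.dept_id = b.id
LEFT JOIN employees c ON a.manager_id = c.id

Result:
name  | department | manager
------+------------+--------
Chris | Research   | NULL   
Mia   | Support    | Chris  
Uma   | Research   | Chris  
Carol | NULL       | Uma    
Sam   | Research   | Chris  


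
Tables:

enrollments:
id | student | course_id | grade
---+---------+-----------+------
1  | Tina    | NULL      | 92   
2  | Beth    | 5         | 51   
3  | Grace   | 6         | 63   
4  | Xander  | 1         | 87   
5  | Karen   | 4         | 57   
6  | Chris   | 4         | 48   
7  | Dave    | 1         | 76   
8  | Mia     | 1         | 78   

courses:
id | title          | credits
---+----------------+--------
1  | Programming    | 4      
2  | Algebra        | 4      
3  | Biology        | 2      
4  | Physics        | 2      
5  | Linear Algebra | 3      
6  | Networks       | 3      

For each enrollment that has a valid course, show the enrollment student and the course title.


INNER JOIN keeps only enrollments rows whose course_id matches an id in courses. Walk through each enrollment:
  - enrollment 1 (Tina): course_id=NULL, no match -> dropped
  - enrollment 2 (Beth): course_id=5 -> matches Linear Algebra
  - enrollment 3 (Grace): course_id=6 -> matches Networks
  - enrollment 4 (Xander): course_id=1 -> matches Programming
  - enrollment 5 (Karen): course_id=4 -> matches Physics
  - enrollment 6 (Chris): course_id=4 -> matches Physics
  - enrollment 7 (Dave): course_id=1 -> matches Programming
  - enrollment 8 (Mia): course_id=1 -> matches Programming
So 1 of 8 rows is dropped.

SQL:
SELECT a.student, b.title AS course
FROM enrollments a
INNER JOIN courses b ON a.course_id = b.id

Result:
student | course        
--------+---------------
Beth    | Linear Algebra
Grace   | Networks      
Xander  | Programming   
Karen   | Physics       
Chris   | Physics       
Dave    | Programming   
Mia     | Programming   


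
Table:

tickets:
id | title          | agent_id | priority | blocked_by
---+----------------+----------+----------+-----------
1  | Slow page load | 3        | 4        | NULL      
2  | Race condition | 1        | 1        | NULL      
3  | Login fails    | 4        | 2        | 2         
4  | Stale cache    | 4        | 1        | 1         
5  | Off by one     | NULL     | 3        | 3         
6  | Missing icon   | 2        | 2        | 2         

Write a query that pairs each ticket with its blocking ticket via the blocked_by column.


This is a self-join: tickets is joined to a second copy of itself, matching each row's blocked_by to another row's id. Use LEFT JOIN so rows with blocked_by=NULL are kept.
  - ticket 1 (Slow page load): blocked_by=NULL -> NULL
  - ticket 2 (Race condition): blocked_by=NULL -> NULL
  - ticket 3 (Login fails): blocked_by=2 -> Race condition
  - ticket 4 (Stale cache): blocked_by=1 -> Slow page load
  - ticket 5 (Off by one): blocked_by=3 -> Login fails
  - ticket 6 (Missing icon): blocked_by=2 -> Race condition

SQL:
SELECT a.title AS item, b.title AS blocked_by
FROM tickets a
LEFT JOIN tickets b ON a.blocked_by = b.id

Result:
item           | blocked_by    
---------------+---------------
Slow page load | NULL          
Race condition | NULL          
Login fails    | Race condition
Stale cache    | Slow page load
Off by one     | Login fails   
Missing icon   | Race condition


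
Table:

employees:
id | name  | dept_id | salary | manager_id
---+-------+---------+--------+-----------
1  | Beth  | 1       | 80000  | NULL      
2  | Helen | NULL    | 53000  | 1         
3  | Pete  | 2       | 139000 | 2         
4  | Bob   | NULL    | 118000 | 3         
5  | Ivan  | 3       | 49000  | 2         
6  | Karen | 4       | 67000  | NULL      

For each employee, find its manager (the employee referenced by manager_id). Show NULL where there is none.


This is a self-join: employees is joined to a second copy of itself, matching each row's manager_id to another row's id. Use LEFT JOIN so rows with manager_id=NULL are kept.
  - employee 1 (Beth): manager_id=NULL -> NULL
  - employee 2 (Helen): manager_id=1 -> Beth
  - employee 3 (Pete): manager_id=2 -> Helen
  - employee 4 (Bob): manager_id=3 -> Pete
  - employee 5 (Ivan): manager_id=2 -> Helen
  - employee 6 (Karen): manager_id=NULL -> NULL

SQL:
SELECT a.name AS item, b.name AS manager
FROM employees a
LEFT JOIN employees b ON a.manager_id = b.id

Result:
item  | manager
------+--------
Beth  | NULL   
Helen | Beth   
Pete  | Helen  
Bob   | Pete   
Ivan  | Helen  
Karen | NULL   


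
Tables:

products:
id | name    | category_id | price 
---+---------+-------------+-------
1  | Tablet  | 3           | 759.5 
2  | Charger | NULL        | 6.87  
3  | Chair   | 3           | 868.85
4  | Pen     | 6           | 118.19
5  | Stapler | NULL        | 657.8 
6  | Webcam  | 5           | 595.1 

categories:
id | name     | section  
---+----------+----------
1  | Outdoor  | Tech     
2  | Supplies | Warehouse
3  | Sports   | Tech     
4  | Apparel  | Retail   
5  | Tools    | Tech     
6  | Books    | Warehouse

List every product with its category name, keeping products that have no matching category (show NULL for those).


LEFT JOIN keeps every row from products (the left table); where category_id has no match in categories, the category columns become NULL. Walk through each product:
  - product 1 (Tablet): category_id=3 -> matches Sports
  - product 2 (Charger): category_id=NULL, no match -> kept with NULL
  - product 3 (Chair): category_id=3 -> matches Sports
  - product 4 (Pen): category_id=6 -> matches Books
  - product 5 (Stapler): category_id=NULL, no match -> kept with NULL
  - product 6 (Webcam): category_id=5 -> matches Tools
All 6 rows appear; 2 have NULL category.

SQL:
SELECT a.name, b.name AS category
FROM products a
LEFT JOIN categories b ON a.category_id = b.id

Result:
name    | category
--------+---------
Tablet  | Sports  
Charger | NULL    
Chair   | Sports  
Pen     | Books   
Stapler | NULL    
Webcam  | Tools   


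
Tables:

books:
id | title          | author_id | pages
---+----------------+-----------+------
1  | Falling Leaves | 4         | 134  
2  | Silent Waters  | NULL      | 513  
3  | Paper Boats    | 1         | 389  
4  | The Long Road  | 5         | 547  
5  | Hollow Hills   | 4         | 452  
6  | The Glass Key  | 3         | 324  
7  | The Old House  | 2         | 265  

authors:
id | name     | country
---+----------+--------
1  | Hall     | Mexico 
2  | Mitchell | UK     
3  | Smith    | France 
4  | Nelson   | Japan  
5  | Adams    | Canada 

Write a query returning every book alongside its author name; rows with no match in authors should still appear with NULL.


LEFT JOIN keeps every row from books (the left table); where author_id has no match in authors, the author columns become NULL. Walk through each book:
  - book 1 (Falling Leaves): author_id=4 -> matches Nelson
  - book 2 (Silent Waters): author_id=NULL, no match -> kept with NULL
  - book 3 (Paper Boats): author_id=1 -> matches Hall
  - book 4 (The Long Road): author_id=5 -> matches Adams
  - book 5 (Hollow Hills): author_id=4 -> matches Nelson
  - book 6 (The Glass Key): author_id=3 -> matches Smith
  - book 7 (The Old House): author_id=2 -> matches Mitchell
All 7 rows appear; 1 has NULL author.

SQL:
SELECT a.title, b.name AS author
FROM books a
LEFT JOIN authors b ON a.author_id = b.id

Result:
title          | author  
---------------+---------
Falling Leaves | Nelson  
Silent Waters  | NULL    
Paper Boats    | Hall    
The Long Road  | Adams   
Hollow Hills   | Nelson  
The Glass Key  | Smith   
The Old House  | Mitchell


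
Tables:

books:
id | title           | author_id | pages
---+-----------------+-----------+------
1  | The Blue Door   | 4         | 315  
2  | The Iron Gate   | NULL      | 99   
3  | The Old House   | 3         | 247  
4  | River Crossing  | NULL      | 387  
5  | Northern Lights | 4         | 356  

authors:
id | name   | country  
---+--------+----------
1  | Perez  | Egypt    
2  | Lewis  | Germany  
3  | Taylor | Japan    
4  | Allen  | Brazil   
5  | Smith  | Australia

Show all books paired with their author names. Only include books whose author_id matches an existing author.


INNER JOIN keeps only books rows whose author_id matches an id in authors. Walk through each book:
  - book 1 (The Blue Door): author_id=4 -> matches Allen
  - book 2 (The Iron Gate): author_id=NULL, no match -> dropped
  - book 3 (The Old House): author_id=3 -> matches Taylor
  - book 4 (River Crossing): author_id=NULL, no match -> dropped
  - book 5 (Northern Lights): author_id=4 -> matches Allen
So 2 of 5 rows are dropped.

SQL:
SELECT a.title, b.name AS author
FROM books a
INNER JOIN authors b ON a.author_id = b.id

Result:
title           | author
----------------+-------
The Blue Door   | Allen 
The Old House   | Taylor
Northern Lights | Allen 


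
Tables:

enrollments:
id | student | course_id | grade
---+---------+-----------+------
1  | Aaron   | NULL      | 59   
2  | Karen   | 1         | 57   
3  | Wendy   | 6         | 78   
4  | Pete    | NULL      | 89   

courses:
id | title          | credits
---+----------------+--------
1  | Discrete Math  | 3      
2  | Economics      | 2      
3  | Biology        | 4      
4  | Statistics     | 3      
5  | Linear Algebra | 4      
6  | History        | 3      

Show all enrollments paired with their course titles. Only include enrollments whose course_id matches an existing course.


INNER JOIN keeps only enrollments rows whose course_id matches an id in courses. Walk through each enrollment:
  - enrollment 1 (Aaron): course_id=NULL, no match -> dropped
  - enrollment 2 (Karen): course_id=1 -> matches Discrete Math
  - enrollment 3 (Wendy): course_id=6 -> matches History
  - enrollment 4 (Pete): course_id=NULL, no match -> dropped
So 2 of 4 rows are dropped.

SQL:
SELECT a.student, b.title AS course
FROM enrollments a
INNER JOIN courses b ON a.course_id = b.id

Result:
student | course       
--------+--------------
Karen   | Discrete Math
Wendy   | History      


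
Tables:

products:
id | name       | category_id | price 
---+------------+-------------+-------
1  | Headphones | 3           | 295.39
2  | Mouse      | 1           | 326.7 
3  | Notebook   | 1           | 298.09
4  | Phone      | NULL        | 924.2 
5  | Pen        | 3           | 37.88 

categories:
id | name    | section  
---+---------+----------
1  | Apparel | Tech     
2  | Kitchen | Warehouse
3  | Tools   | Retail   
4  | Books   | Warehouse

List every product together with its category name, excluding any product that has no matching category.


INNER JOIN keeps only products rows whose category_id matches an id in categories. Walk through each product:
  - product 1 (Headphones): category_id=3 -> matches Tools
  - product 2 (Mouse): category_id=1 -> matches Apparel
  - product 3 (Notebook): category_id=1 -> matches Apparel
  - product 4 (Phone): category_id=NULL, no match -> dropped
  - product 5 (Pen): category_id=3 -> matches Tools
So 1 of 5 rows is dropped.

SQL:
SELECT a.name, b.name AS category
FROM products a
INNER JOIN categories b ON a.category_id = b.id

Result:
name       | category
-----------+---------
Headphones | Tools   
Mouse      | Apparel 
Notebook   | Apparel 
Pen        | Tools   


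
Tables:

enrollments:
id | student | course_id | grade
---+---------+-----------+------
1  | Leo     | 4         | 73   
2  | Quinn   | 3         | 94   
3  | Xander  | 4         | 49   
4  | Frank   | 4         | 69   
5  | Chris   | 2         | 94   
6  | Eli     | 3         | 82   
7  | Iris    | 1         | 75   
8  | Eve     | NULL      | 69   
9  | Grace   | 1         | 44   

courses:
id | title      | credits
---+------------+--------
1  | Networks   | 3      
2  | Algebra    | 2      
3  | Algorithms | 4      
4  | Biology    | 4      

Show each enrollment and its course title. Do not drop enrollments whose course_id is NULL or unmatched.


LEFT JOIN keeps every row from enrollments (the left table); where course_id has no match in courses, the course columns become NULL. Walk through each enrollment:
  - enrollment 1 (Leo): course_id=4 -> matches Biology
  - enrollment 2 (Quinn): course_id=3 -> matches Algorithms
  - enrollment 3 (Xander): course_id=4 -> matches Biology
  - enrollment 4 (Frank): course_id=4 -> matches Biology
  - enrollment 5 (Chris): course_id=2 -> matches Algebra
  - enrollment 6 (Eli): course_id=3 -> matches Algorithms
  - enrollment 7 (Iris): course_id=1 -> matches Networks
  - enrollment 8 (Eve): course_id=NULL, no match -> kept with NULL
  - enrollment 9 (Grace): course_id=1 -> matches Networks
All 9 rows appear; 1 has NULL course.

SQL:
SELECT a.student, b.title AS course
FROM enrollments a
LEFT JOIN courses b ON a.course_id = b.id

Result:
student | course    
--------+-----------
Leo     | Biology   
Quinn   | Algorithms
Xander  | Biology   
Frank   | Biology   
Chris   | Algebra   
Eli     | Algorithms
Iris    | Networks  
Eve     | NULL      
Grace   | Networks  


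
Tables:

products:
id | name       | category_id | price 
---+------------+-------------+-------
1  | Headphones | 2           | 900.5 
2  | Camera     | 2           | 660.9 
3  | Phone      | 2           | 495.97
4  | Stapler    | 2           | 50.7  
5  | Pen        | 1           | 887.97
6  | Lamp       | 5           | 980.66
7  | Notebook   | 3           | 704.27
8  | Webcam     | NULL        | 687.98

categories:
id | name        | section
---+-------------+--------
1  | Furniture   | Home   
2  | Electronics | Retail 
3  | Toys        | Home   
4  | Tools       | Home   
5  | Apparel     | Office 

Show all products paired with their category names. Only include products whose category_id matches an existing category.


INNER JOIN keeps only products rows whose category_id matches an id in categories. Walk through each product:
  - product 1 (Headphones): category_id=2 -> matches Electronics
  - product 2 (Camera): category_id=2 -> matches Electronics
  - product 3 (Phone): category_id=2 -> matches Electronics
  - product 4 (Stapler): category_id=2 -> matches Electronics
  - product 5 (Pen): category_id=1 -> matches Furniture
  - product 6 (Lamp): category_id=5 -> matches Apparel
  - product 7 (Notebook): category_id=3 -> matches Toys
  - product 8 (Webcam): category_id=NULL, no match -> dropped
So 1 of 8 rows is dropped.

SQL:
SELECT a.name, b.name AS category
FROM products a
INNER JOIN categories b ON a.category_id = b.id

Result:
name       | category   
-----------+------------
Headphones | Electronics
Camera     | Electronics
Phone      | Electronics
Stapler    | Electronics
Pen        | Furniture  
Lamp       | Apparel    
Notebook   | Toys       


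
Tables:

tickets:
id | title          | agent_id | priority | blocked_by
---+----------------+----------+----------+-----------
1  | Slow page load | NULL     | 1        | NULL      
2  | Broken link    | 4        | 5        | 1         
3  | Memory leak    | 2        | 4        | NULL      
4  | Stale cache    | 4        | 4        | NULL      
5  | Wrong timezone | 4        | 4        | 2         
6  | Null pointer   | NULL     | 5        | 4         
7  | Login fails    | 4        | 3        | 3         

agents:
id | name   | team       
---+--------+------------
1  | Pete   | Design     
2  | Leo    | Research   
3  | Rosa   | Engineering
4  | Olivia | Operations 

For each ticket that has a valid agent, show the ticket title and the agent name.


INNER JOIN keeps only tickets rows whose agent_id matches an id in agents. Walk through each ticket:
  - ticket 1 (Slow page load): agent_id=NULL, no match -> dropped
  - ticket 2 (Broken link): agent_id=4 -> matches Olivia
  - ticket 3 (Memory leak): agent_id=2 -> matches Leo
  - ticket 4 (Stale cache): agent_id=4 -> matches Olivia
  - ticket 5 (Wrong timezone): agent_id=4 -> matches Olivia
  - ticket 6 (Null pointer): agent_id=NULL, no match -> dropped
  - ticket 7 (Login fails): agent_id=4 -> matches Olivia
So 2 of 7 rows are dropped.

SQL:
SELECT a.title, b.name AS agent
FROM tickets a
INNER JOIN agents b ON a.agent_id = b.id

Result:
title          | agent 
---------------+-------
Broken link    | Olivia
Memory leak    | Leo   
Stale cache    | Olivia
Wrong timezone | Olivia
Login fails    | Olivia


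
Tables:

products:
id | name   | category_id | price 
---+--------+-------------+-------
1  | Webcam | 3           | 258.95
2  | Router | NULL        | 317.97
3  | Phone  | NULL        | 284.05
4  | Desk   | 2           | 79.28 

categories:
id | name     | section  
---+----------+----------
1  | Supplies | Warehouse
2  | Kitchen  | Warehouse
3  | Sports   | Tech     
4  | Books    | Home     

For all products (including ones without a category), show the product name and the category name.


LEFT JOIN keeps every row from products (the left table); where category_id has no match in categories, the category columns become NULL. Walk through each product:
  - product 1 (Webcam): category_id=3 -> matches Sports
  - product 2 (Router): category_id=NULL, no match -> kept with NULL
  - product 3 (Phone): category_id=NULL, no match -> kept with NULL
  - product 4 (Desk): category_id=2 -> matches Kitchen
All 4 rows appear; 2 have NULL category.

SQL:
SELECT a.name, b.name AS category
FROM products a
LEFT JOIN categories b ON a.category_id = b.id

Result:
name   | category
-------+---------
Webcam | Sports  
Router | NULL    
Phone  | NULL    
Desk   | Kitchen 


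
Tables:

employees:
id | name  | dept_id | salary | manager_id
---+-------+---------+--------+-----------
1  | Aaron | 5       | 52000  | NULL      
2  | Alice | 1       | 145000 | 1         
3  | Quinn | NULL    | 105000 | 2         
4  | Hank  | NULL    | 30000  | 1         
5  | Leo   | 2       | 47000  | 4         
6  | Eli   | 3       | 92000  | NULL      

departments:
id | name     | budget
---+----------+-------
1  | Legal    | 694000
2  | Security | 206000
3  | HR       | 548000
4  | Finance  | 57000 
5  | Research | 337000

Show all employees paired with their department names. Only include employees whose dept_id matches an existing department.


INNER JOIN keeps only employees rows whose dept_id matches an id in departments. Walk through each employee:
  - employee 1 (Aaron): dept_id=5 -> matches Research
  - employee 2 (Alice): dept_id=1 -> matches Legal
  - employee 3 (Quinn): dept_id=NULL, no match -> dropped
  - employee 4 (Hank): dept_id=NULL, no match -> dropped
  - employee 5 (Leo): dept_id=2 -> matches Security
  - employee 6 (Eli): dept_id=3 -> matches HR
So 2 of 6 rows are dropped.

SQL:
SELECT a.name, b.name AS department
FROM employees a
INNER JOIN departments b ON a.dept_id = b.id

Result:
name  | department
------+-----------
Aaron | Research  
Alice | Legal     
Leo   | Security  
Eli   | HR        


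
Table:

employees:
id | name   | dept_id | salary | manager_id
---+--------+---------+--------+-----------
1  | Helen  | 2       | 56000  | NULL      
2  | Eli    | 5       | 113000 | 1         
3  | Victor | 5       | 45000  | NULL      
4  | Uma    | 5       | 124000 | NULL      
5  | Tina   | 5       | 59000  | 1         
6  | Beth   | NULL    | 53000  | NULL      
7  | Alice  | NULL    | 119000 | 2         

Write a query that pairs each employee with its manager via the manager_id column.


This is a self-join: employees is joined to a second copy of itself, matching each row's manager_id to another row's id. Use LEFT JOIN so rows with manager_id=NULL are kept.
  - employee 1 (Helen): manager_id=NULL -> NULL
  - employee 2 (Eli): manager_id=1 -> Helen
  - employee 3 (Victor): manager_id=NULL -> NULL
  - employee 4 (Uma): manager_id=NULL -> NULL
  - employee 5 (Tina): manager_id=1 -> Helen
  - employee 6 (Beth): manager_id=NULL -> NULL
  - employee 7 (Alice): manager_id=2 -> Eli

SQL:
SELECT a.name AS item, b.name AS manager
FROM employees a
LEFT JOIN employees b ON a.manager_id = b.id

Result:
item   | manager
-------+--------
Helen  | NULL   
Eli    | Helen  
Victor | NULL   
Uma    | NULL   
Tina   | Helen  
Beth   | NULL   
Alice  | Eli    


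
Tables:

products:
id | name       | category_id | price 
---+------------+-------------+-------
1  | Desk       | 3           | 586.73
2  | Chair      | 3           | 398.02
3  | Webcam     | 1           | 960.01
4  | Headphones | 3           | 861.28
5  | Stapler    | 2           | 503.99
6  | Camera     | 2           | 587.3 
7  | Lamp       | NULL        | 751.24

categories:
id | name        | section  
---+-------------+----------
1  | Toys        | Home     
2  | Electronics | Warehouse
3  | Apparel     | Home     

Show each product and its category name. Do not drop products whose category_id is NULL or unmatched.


LEFT JOIN keeps every row from products (the left table); where category_id has no match in categories, the category columns become NULL. Walk through each product:
  - product 1 (Desk): category_id=3 -> matches Apparel
  - product 2 (Chair): category_id=3 -> matches Apparel
  - product 3 (Webcam): category_id=1 -> matches Toys
  - product 4 (Headphones): category_id=3 -> matches Apparel
  - product 5 (Stapler): category_id=2 -> matches Electronics
  - product 6 (Camera): category_id=2 -> matches Electronics
  - product 7 (Lamp): category_id=NULL, no match -> kept with NULL
All 7 rows appear; 1 has NULL category.

SQL:
SELECT a.name, b.name AS category
FROM products a
LEFT JOIN categories b ON a.category_id = b.id

Result:
name       | category   
-----------+------------
Desk       | Apparel    
Chair      | Apparel    
Webcam     | Toys       
Headphones | Apparel    
Stapler    | Electronics
Camera     | Electronics
Lamp       | NULL       


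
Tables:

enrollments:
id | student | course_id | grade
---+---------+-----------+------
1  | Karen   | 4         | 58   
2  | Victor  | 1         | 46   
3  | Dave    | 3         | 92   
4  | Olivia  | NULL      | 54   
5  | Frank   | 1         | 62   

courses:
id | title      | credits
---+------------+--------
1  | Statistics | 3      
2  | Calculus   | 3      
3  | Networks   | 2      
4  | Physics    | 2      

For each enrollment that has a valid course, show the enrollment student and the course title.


INNER JOIN keeps only enrollments rows whose course_id matches an id in courses. Walk through each enrollment:
  - enrollment 1 (Karen): course_id=4 -> matches Physics
  - enrollment 2 (Victor): course_id=1 -> matches Statistics
  - enrollment 3 (Dave): course_id=3 -> matches Networks
  - enrollment 4 (Olivia): course_id=NULL, no match -> dropped
  - enrollment 5 (Frank): course_id=1 -> matches Statistics
So 1 of 5 rows is dropped.

SQL:
SELECT a.student, b.title AS course
FROM enrollments a
INNER JOIN courses b ON a.course_id = b.id

Result:
student | course    
--------+-----------
Karen   | Physics   
Victor  | Statistics
Dave    | Networks  
Frank   | Statistics


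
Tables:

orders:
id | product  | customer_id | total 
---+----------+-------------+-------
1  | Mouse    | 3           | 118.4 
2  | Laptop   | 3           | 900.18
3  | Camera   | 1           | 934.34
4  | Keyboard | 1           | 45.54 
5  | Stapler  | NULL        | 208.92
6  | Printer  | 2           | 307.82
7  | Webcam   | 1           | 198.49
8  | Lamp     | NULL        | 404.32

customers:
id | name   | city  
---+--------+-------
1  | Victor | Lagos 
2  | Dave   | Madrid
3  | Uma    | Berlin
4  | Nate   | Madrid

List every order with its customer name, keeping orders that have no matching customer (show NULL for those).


LEFT JOIN keeps every row from orders (the left table); where customer_id has no match in customers, the customer columns become NULL. Walk through each order:
  - order 1 (Mouse): customer_id=3 -> matches Uma
  - order 2 (Laptop): customer_id=3 -> matches Uma
  - order 3 (Camera): customer_id=1 -> matches Victor
  - order 4 (Keyboard): customer_id=1 -> matches Victor
  - order 5 (Stapler): customer_id=NULL, no match -> kept with NULL
  - order 6 (Printer): customer_id=2 -> matches Dave
  - order 7 (Webcam): customer_id=1 -> matches Victor
  - order 8 (Lamp): customer_id=NULL, no match -> kept with NULL
All 8 rows appear; 2 have NULL customer.

SQL:
SELECT a.product, b.name AS customer
FROM orders a
LEFT JOIN customers b ON a.customer_id = b.id

Result:
product  | customer
---------+---------
Mouse    | Uma     
Laptop   | Uma     
Camera   | Victor  
Keyboard | Victor  
Stapler  | NULL    
Printer  | Dave    
Webcam   | Victor  
Lamp     | NULL    


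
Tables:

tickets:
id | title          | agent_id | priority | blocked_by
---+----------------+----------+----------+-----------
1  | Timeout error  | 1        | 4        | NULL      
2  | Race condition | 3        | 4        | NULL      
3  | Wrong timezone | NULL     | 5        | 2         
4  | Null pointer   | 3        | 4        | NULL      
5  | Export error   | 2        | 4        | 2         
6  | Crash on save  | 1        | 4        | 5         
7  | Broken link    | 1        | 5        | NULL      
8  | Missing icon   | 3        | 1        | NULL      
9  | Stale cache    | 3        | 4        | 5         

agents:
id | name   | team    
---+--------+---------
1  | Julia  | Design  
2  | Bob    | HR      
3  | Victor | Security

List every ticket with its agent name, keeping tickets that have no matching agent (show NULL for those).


LEFT JOIN keeps every row from tickets (the left table); where agent_id has no match in agents, the agent columns become NULL. Walk through each ticket:
  - ticket 1 (Timeout error): agent_id=1 -> matches Julia
  - ticket 2 (Race condition): agent_id=3 -> matches Victor
  - ticket 3 (Wrong timezone): agent_id=NULL, no match -> kept with NULL
  - ticket 4 (Null pointer): agent_id=3 -> matches Victor
  - ticket 5 (Export error): agent_id=2 -> matches Bob
  - ticket 6 (Crash on save): agent_id=1 -> matches Julia
  - ticket 7 (Broken link): agent_id=1 -> matches Julia
  - ticket 8 (Missing icon): agent_id=3 -> matches Victor
  - ticket 9 (Stale cache): agent_id=3 -> matches Victor
All 9 rows appear; 1 has NULL agent.

SQL:
SELECT a.title, b.name AS agent
FROM tickets a
LEFT JOIN agents b ON a.agent_id = b.id

Result:
title          | agent 
---------------+-------
Timeout error  | Julia 
Race condition | Victor
Wrong timezone | NULL  
Null pointer   | Victor
Export error   | Bob   
Crash on save  | Julia 
Broken link    | Julia 
Missing icon   | Victor
Stale cache    | Victor


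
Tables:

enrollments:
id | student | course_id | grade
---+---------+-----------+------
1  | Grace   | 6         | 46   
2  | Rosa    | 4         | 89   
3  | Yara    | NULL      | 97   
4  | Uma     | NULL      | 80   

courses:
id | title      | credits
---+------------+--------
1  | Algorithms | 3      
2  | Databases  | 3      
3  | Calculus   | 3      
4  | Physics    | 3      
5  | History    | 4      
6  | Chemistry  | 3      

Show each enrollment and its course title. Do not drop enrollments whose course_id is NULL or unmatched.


LEFT JOIN keeps every row from enrollments (the left table); where course_id has no match in courses, the course columns become NULL. Walk through each enrollment:
  - enrollment 1 (Grace): course_id=6 -> matches Chemistry
  - enrollment 2 (Rosa): course_id=4 -> matches Physics
  - enrollment 3 (Yara): course_id=NULL, no match -> kept with NULL
  - enrollment 4 (Uma): course_id=NULL, no match -> kept with NULL
All 4 rows appear; 2 have NULL course.

SQL:
SELECT a.student, b.title AS course
FROM enrollments a
LEFT JOIN courses b ON a.course_id = b.id

Result:
student | course   
--------+----------
Grace   | Chemistry
Rosa    | Physics  
Yara    | NULL     
Uma     | NULL     


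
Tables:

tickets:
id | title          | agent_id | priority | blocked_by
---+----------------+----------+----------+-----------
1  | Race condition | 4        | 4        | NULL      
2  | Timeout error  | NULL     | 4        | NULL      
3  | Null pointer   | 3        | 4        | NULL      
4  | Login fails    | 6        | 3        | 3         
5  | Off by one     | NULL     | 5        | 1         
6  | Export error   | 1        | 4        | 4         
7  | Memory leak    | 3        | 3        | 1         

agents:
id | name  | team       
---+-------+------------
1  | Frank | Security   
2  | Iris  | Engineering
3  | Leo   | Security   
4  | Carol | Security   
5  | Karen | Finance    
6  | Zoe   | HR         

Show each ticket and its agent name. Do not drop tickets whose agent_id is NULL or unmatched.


LEFT JOIN keeps every row from tickets (the left table); where agent_id has no match in agents, the agent columns become NULL. Walk through each ticket:
  - ticket 1 (Race condition): agent_id=4 -> matches Carol
  - ticket 2 (Timeout error): agent_id=NULL, no match -> kept with NULL
  - ticket 3 (Null pointer): agent_id=3 -> matches Leo
  - ticket 4 (Login fails): agent_id=6 -> matches Zoe
  - ticket 5 (Off by one): agent_id=NULL, no match -> kept with NULL
  - ticket 6 (Export error): agent_id=1 -> matches Frank
  - ticket 7 (Memory leak): agent_id=3 -> matches Leo
All 7 rows appear; 2 have NULL agent.

SQL:
SELECT a.title, b.name AS agent
FROM tickets a
LEFT JOIN agents b ON a.agent_id = b.id

Result:
title          | agent
---------------+------
Race condition | Carol
Timeout error  | NULL 
Null pointer   | Leo  
Login fails    | Zoe  
Off by one     | NULL 
Export error   | Frank
Memory leak    | Leo  


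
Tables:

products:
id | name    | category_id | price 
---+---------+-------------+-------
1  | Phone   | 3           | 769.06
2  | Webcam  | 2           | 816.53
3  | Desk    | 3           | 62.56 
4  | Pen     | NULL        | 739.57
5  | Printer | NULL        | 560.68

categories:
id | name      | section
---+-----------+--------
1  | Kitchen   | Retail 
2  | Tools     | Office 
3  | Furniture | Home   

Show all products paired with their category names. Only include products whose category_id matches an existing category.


INNER JOIN keeps only products rows whose category_id matches an id in categories. Walk through each product:
  - product 1 (Phone): category_id=3 -> matches Furniture
  - product 2 (Webcam): category_id=2 -> matches Tools
  - product 3 (Desk): category_id=3 -> matches Furniture
  - product 4 (Pen): category_id=NULL, no match -> dropped
  - product 5 (Printer): category_id=NULL, no match -> dropped
So 2 of 5 rows are dropped.

SQL:
SELECT a.name, b.name AS category
FROM products a
INNER JOIN categories b ON a.category_id = b.id

Result:
name   | category 
-------+----------
Phone  | Furniture
Webcam | Tools    
Desk   | Furniture
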